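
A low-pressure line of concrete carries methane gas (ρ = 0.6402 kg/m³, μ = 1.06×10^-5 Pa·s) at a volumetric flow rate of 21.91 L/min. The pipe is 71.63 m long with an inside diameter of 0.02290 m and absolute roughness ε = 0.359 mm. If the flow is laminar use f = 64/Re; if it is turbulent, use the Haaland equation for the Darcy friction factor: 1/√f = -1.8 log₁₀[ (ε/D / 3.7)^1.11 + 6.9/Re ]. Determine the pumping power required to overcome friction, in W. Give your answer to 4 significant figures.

Q = 21.91 L/min = 21.91/60000 = 0.0003652 m³/s.
Cross-sectional area A = πD²/4 = π(0.0229)²/4 = 0.0004119 m²; mean velocity V = Q/A = 0.0003652/0.0004119 = 0.8866 m/s.
Reynolds number Re = ρVD/μ = 0.6402 · 0.8866 · 0.0229 / 1.06e-05 = 1226.
Re < 2300 → laminar flow, so f = 64/Re = 64/1226 = 0.05219 (the turbulent correlation is not needed).
Darcy-Weisbach: ΔP = f(L/D)(ρV²/2) = 0.05219·(71.63/0.0229)·(0.6402·0.8866²/2) = 0.05219·3128·0.2516 = 41.08 Pa.
Pumping power P = QΔP = 0.0003652·41.08 = 0.015000 W = 0.01500 W.

P ≈ 0.01500 W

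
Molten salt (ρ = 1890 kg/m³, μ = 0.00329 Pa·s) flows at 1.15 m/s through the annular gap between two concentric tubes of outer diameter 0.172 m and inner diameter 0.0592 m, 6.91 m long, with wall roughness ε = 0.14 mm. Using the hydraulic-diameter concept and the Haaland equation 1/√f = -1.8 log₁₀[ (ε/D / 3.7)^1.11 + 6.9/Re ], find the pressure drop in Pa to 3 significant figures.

ΔP ≈ 1790 Pa

Hydraulic diameter D_h = 4A/P = D_o - D_i = 0.172 - 0.0592 = 0.1128 m.
Re = ρVD_h/μ = 1890·1.15·0.1128/0.00329 = 7.452e+04.
ε/D_h = 0.00014/0.1128 = 0.00124; Haaland gives 1/√f = -1.8 log₁₀[0.000139+9.26e-05] = 6.543, so f = 0.02336.
ΔP = f(L/D_h)(ρV²/2) = 0.02336·6.91/0.1128·1250 = 1788 Pa.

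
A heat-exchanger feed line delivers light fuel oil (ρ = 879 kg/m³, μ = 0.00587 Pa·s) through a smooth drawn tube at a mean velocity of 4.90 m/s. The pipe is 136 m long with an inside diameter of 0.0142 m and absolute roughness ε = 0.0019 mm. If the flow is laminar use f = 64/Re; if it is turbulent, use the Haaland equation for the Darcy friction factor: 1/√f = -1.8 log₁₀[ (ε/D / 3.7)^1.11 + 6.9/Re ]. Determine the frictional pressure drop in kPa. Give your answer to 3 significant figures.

ΔP ≈ 3100 kPa

Reynolds number Re = ρVD/μ = 879 · 4.9 · 0.0142 / 0.00587 = 1.042e+04.
Re > 4000 → turbulent. Relative roughness ε/D = 1.9e-06/0.0142 = 0.000134. Haaland: 1/√f = -1.8 log₁₀[(0.000134/3.7)^1.11 + 6.9/1.042e+04] = -1.8 log₁₀[1.17e-05 + 0.000662] = 5.708, so f = 0.03069.
Darcy-Weisbach: ΔP = f(L/D)(ρV²/2) = 0.03069·(136/0.0142)·(879·4.9²/2) = 0.03069·9577·1.055e+04 = 3.101e+06 Pa.
ΔP = 3.101e+06 Pa = 3100 kPa.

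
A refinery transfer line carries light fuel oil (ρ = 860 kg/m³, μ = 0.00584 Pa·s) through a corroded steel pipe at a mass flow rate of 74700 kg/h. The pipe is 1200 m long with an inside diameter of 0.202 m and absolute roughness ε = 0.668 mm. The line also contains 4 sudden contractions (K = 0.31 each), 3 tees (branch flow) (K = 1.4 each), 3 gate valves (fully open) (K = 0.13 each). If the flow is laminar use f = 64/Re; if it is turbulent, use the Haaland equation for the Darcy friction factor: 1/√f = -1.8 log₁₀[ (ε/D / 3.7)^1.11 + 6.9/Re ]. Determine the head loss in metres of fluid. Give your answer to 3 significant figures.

ṁ = 74700 kg/h = 74700/3600 = 20.75 kg/s.
A = πD²/4 = π(0.202)²/4 = 0.03205 m²; mean velocity V = ṁ/(ρA) = 20.75/(860 · 0.03205) = 0.7529 m/s.
Reynolds number Re = ρVD/μ = 860 · 0.7529 · 0.202 / 0.00584 = 2.24e+04.
Re > 4000 → turbulent. Relative roughness ε/D = 0.000668/0.202 = 0.00331. Haaland: 1/√f = -1.8 log₁₀[(0.00331/3.7)^1.11 + 6.9/2.24e+04] = -1.8 log₁₀[0.000413 + 0.000308] = 5.656, so f = 0.03126.
Total minor-loss coefficient ΣK = 4·0.31 + 3·1.4 + 3·0.13 = 5.83.
ΔP = [f·L/D + ΣK]·(ρV²/2) = [0.03126·1200/0.202 + 5.83]·(860·0.7529²/2) = [185.7 + 5.83]·243.7 = 4.669e+04 Pa.
Head loss h_f = ΔP/(ρg) = 4.669e+04/(860·9.81) = 5.53 m.

h_f ≈ 5.53 m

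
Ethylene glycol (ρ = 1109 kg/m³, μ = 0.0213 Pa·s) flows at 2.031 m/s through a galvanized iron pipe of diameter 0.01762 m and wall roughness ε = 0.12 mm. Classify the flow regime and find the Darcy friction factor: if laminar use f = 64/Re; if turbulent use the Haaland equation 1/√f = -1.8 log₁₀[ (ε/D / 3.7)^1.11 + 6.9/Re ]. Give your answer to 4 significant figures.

Re = ρVD/μ = 1109·2.031·0.01762/0.0213 = 1863.
Re < 2300 → laminar, so f = 64/Re = 0.03435 (roughness is irrelevant in laminar flow).

f ≈ 0.03435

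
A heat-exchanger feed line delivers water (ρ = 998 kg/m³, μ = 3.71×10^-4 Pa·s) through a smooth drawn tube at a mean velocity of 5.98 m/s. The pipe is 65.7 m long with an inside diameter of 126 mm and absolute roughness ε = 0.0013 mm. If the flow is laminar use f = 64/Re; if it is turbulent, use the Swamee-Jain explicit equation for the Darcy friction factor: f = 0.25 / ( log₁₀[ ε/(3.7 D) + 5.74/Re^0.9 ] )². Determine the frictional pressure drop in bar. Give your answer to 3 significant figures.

ΔP ≈ 0.998 bar

Reynolds number Re = ρVD/μ = 998 · 5.98 · 0.126 / 0.000371 = 2.027e+06.
Re > 4000 → turbulent. Relative roughness ε/D = 1.3e-06/0.126 = 1.03e-05. Swamee-Jain: f = 0.25/(log₁₀[1.03e-05/3.7 + 5.74/2.027e+06^0.9])² = 0.25/(log₁₀[2.79e-06 + 1.21e-05])² = 0.25/(-4.827)² = 0.01073.
Darcy-Weisbach: ΔP = f(L/D)(ρV²/2) = 0.01073·(65.7/0.126)·(998·5.98²/2) = 0.01073·521.4·1.784e+04 = 9.983e+04 Pa.
ΔP = 9.983e+04 Pa = 0.998 bar.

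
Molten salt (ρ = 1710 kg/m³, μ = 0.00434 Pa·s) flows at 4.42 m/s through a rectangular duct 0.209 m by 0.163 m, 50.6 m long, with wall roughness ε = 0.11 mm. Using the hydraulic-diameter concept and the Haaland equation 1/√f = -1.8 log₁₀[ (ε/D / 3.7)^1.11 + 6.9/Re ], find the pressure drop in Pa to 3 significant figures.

Hydraulic diameter D_h = 4A/P = 4·(0.209·0.163)/(2·(0.209+0.163)) = 0.1363/0.744 = 0.1832 m.
Re = ρVD_h/μ = 1710·4.42·0.1832/0.00434 = 3.19e+05.
ε/D_h = 0.00011/0.1832 = 0.000601; Haaland gives 1/√f = -1.8 log₁₀[6.22e-05+2.16e-05] = 7.338, so f = 0.01857.
ΔP = f(L/D_h)(ρV²/2) = 0.01857·50.6/0.1832·1.67e+04 = 8.57e+04 Pa.

ΔP ≈ 85700 Pa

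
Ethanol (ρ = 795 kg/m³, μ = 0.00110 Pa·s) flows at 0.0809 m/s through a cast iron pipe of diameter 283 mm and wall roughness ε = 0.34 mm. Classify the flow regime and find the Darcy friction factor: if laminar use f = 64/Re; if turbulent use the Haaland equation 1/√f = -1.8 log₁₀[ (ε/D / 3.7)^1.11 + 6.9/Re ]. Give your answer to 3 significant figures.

Re = ρVD/μ = 795·0.0809·0.283/0.0011 = 1.655e+04.
Re > 4000 → turbulent. ε/D = 0.00034/0.283 = 0.0012; Haaland: 1/√f = -1.8 log₁₀[0.000134 + 0.000417] = 5.866, so f = 0.02906.

f ≈ 0.0291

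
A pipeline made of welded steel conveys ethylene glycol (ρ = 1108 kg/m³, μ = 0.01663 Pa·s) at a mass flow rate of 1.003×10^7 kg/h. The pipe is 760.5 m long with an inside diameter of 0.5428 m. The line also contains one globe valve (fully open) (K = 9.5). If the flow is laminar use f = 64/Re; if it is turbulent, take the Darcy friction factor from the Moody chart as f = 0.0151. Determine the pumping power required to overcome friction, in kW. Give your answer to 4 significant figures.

P ≈ 5043 kW

ṁ = 1.003×10^7 kg/h = 1.003×10^7/3600 = 2786 kg/s.
A = πD²/4 = π(0.5428)²/4 = 0.2314 m²; mean velocity V = ṁ/(ρA) = 2786/(1108 · 0.2314) = 10.87 m/s.
Reynolds number Re = ρVD/μ = 1108 · 10.87 · 0.5428 / 0.0166 = 3.93e+05.
Re > 4000 → turbulent; use the Moody-chart value f = 0.0151.
Total minor-loss coefficient ΣK = 1·9.5 = 9.5.
ΔP = [f·L/D + ΣK]·(ρV²/2) = [0.0151·760.5/0.5428 + 9.5]·(1108·10.87²/2) = [21.16 + 9.5]·6.542e+04 = 2.005e+06 Pa.
Q = ṁ/ρ = 2786/1108 = 2.515 m³/s.
Pumping power P = QΔP = 2.515·2.005e+06 = 5042700 W = 5043 kW.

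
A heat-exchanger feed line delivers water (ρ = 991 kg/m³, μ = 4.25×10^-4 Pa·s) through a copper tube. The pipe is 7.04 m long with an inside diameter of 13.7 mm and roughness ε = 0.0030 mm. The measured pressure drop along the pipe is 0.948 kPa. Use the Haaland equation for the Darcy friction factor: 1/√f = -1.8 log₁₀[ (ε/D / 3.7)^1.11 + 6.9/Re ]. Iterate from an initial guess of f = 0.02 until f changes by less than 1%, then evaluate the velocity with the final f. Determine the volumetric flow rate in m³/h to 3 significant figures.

Rearranging Darcy-Weisbach: V = √(2·ΔP·D/(f·L·ρ)). With ε/D = 3e-06/0.0137 = 0.000219, iterate starting from f = 0.02:
  f = 0.02 → V = √(2·948·0.0137/(0.02·7.04·991)) = 0.4315 m/s; Re = ρVD/μ = 1.378e+04; f → 0.02863
  f = 0.02863 → V = 0.3606 m/s; Re = 1.152e+04; f → 0.02999
  f = 0.02999 → V = 0.3524 m/s; Re = 1.126e+04; f → 0.03017
Converged (Δf/f < 1%). With the final f = 0.03017: V = √(2·948·0.0137/(0.03017·7.04·991)) = 0.3513 m/s.
Q = V·A = 0.3513·(π/4·0.0137²) = 5.178e-05 m³/s = 0.186 m³/h.

Q ≈ 0.186 m³/h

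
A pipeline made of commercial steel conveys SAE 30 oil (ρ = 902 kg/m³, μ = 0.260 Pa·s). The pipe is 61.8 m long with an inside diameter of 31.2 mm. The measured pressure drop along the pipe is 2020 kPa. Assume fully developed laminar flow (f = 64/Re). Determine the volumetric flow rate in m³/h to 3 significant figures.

For laminar flow, f = 64/Re with Re = ρVD/μ, so Darcy-Weisbach reduces to ΔP = 32μLV/D². Solving for V: V = ΔP·D²/(32μL) = 2.02e+06·(0.0312)²/(32·0.26·61.8) = 3.824 m/s.
Check: Re = ρVD/μ = 902·3.824·0.0312/0.26 = 413.9 < 2300, so the laminar assumption holds.
Q = V·A = 3.824·(π/4·0.0312²) = 0.002924 m³/s = 10.5 m³/h.

Q ≈ 10.5 m³/h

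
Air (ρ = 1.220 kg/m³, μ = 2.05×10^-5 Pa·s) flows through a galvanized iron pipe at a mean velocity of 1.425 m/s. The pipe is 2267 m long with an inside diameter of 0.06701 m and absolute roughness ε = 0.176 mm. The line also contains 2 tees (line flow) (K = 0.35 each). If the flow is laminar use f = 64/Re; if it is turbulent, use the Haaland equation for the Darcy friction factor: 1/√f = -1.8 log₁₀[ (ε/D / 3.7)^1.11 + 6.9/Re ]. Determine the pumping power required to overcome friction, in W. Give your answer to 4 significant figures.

Reynolds number Re = ρVD/μ = 1.22 · 1.425 · 0.06701 / 2.05e-05 = 5683.
Re > 4000 → turbulent. Relative roughness ε/D = 0.000176/0.06701 = 0.00263. Haaland: 1/√f = -1.8 log₁₀[(0.00263/3.7)^1.11 + 6.9/5683] = -1.8 log₁₀[0.00032 + 0.00121] = 5.066, so f = 0.03897.
Total minor-loss coefficient ΣK = 2·0.35 = 0.7.
ΔP = [f·L/D + ΣK]·(ρV²/2) = [0.03897·2267/0.06701 + 0.7]·(1.22·1.425²/2) = [1318 + 0.7]·1.239 = 1634 Pa.
Q = V·A = 1.425·0.003527 = 0.005026 m³/s.
Pumping power P = QΔP = 0.005026·1634 = 8.2117 W = 8.212 W.

P ≈ 8.212 W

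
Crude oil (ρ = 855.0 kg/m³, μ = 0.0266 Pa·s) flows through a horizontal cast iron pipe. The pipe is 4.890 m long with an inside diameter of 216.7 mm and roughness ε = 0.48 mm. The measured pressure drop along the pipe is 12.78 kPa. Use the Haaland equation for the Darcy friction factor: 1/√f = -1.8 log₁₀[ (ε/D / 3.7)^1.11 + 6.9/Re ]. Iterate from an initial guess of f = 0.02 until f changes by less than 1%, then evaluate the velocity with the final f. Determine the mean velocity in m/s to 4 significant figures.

V ≈ 7.027 m/s

Rearranging Darcy-Weisbach: V = √(2·ΔP·D/(f·L·ρ)). With ε/D = 0.00048/0.2167 = 0.00222, iterate starting from f = 0.02:
  f = 0.02 → V = √(2·1.278e+04·0.2167/(0.02·4.89·855)) = 8.139 m/s; Re = ρVD/μ = 5.669e+04; f → 0.0265
  f = 0.0265 → V = 7.071 m/s; Re = 4.925e+04; f → 0.02681
  f = 0.02681 → V = 7.029 m/s; Re = 4.896e+04; f → 0.02683
Converged (Δf/f < 1%). With the final f = 0.02683: V = √(2·1.278e+04·0.2167/(0.02683·4.89·855)) = 7.027 m/s.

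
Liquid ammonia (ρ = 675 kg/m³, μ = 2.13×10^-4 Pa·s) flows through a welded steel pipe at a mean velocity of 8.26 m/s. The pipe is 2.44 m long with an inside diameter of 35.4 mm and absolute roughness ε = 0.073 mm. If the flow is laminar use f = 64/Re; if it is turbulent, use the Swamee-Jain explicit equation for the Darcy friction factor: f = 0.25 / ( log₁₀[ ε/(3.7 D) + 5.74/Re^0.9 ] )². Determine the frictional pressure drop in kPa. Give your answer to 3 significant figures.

Reynolds number Re = ρVD/μ = 675 · 8.26 · 0.0354 / 0.000213 = 9.266e+05.
Re > 4000 → turbulent. Relative roughness ε/D = 7.3e-05/0.0354 = 0.00206. Swamee-Jain: f = 0.25/(log₁₀[0.00206/3.7 + 5.74/9.266e+05^0.9])² = 0.25/(log₁₀[0.000557 + 2.45e-05])² = 0.25/(-3.235)² = 0.02389.
Darcy-Weisbach: ΔP = f(L/D)(ρV²/2) = 0.02389·(2.44/0.0354)·(675·8.26²/2) = 0.02389·68.93·2.303e+04 = 3.791e+04 Pa.
ΔP = 3.791e+04 Pa = 37.9 kPa.

ΔP ≈ 37.9 kPa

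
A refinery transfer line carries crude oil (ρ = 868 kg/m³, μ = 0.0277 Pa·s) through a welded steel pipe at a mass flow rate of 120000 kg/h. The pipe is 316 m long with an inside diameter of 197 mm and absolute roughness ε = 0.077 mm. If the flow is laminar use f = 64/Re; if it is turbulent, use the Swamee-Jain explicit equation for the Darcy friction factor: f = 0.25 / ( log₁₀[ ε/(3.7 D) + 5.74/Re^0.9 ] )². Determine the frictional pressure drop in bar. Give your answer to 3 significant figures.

ΔP ≈ 0.374 bar

ṁ = 120000 kg/h = 120000/3600 = 33.33 kg/s.
A = πD²/4 = π(0.197)²/4 = 0.03048 m²; mean velocity V = ṁ/(ρA) = 33.33/(868 · 0.03048) = 1.26 m/s.
Reynolds number Re = ρVD/μ = 868 · 1.26 · 0.197 / 0.0277 = 7778.
Re > 4000 → turbulent. Relative roughness ε/D = 7.7e-05/0.197 = 0.000391. Swamee-Jain: f = 0.25/(log₁₀[0.000391/3.7 + 5.74/7778^0.9])² = 0.25/(log₁₀[0.000106 + 0.00181])² = 0.25/(-2.718)² = 0.03384.
Darcy-Weisbach: ΔP = f(L/D)(ρV²/2) = 0.03384·(316/0.197)·(868·1.26²/2) = 0.03384·1604·688.9 = 3.739e+04 Pa.
ΔP = 3.739e+04 Pa = 0.374 bar.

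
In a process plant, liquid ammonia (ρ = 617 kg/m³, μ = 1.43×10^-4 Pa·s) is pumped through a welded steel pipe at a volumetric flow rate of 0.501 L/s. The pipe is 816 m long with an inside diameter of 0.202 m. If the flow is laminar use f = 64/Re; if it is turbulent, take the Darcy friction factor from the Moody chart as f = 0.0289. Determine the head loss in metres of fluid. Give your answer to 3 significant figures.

h_f ≈ 0.00145 m

Q = 0.501 L/s = 0.501/1000 = 0.000501 m³/s.
Cross-sectional area A = πD²/4 = π(0.202)²/4 = 0.03205 m²; mean velocity V = Q/A = 0.000501/0.03205 = 0.01563 m/s.
Reynolds number Re = ρVD/μ = 617 · 0.01563 · 0.202 / 0.000143 = 1.363e+04.
Re > 4000 → turbulent; use the Moody-chart value f = 0.0289.
Darcy-Weisbach: ΔP = f(L/D)(ρV²/2) = 0.0289·(816/0.202)·(617·0.01563²/2) = 0.0289·4040·0.0754 = 8.802 Pa.
Head loss h_f = ΔP/(ρg) = 8.802/(617·9.81) = 0.00145 m.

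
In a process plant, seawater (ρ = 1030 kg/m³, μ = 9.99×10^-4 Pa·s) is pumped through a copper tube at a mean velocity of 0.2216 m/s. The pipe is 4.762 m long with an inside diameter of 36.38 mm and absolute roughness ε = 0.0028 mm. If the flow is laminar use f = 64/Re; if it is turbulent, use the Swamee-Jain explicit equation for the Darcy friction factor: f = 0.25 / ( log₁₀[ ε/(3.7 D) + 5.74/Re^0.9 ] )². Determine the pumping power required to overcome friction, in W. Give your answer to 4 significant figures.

Reynolds number Re = ρVD/μ = 1030 · 0.2216 · 0.03638 / 0.000999 = 8312.
Re > 4000 → turbulent. Relative roughness ε/D = 2.8e-06/0.03638 = 7.7e-05. Swamee-Jain: f = 0.25/(log₁₀[7.7e-05/3.7 + 5.74/8312^0.9])² = 0.25/(log₁₀[2.08e-05 + 0.0017])² = 0.25/(-2.764)² = 0.03273.
Darcy-Weisbach: ΔP = f(L/D)(ρV²/2) = 0.03273·(4.762/0.03638)·(1030·0.2216²/2) = 0.03273·130.9·25.29 = 108.4 Pa.
Q = V·A = 0.2216·0.001039 = 0.0002303 m³/s.
Pumping power P = QΔP = 0.0002303·108.4 = 0.024961 W = 0.02496 W.

P ≈ 0.02496 W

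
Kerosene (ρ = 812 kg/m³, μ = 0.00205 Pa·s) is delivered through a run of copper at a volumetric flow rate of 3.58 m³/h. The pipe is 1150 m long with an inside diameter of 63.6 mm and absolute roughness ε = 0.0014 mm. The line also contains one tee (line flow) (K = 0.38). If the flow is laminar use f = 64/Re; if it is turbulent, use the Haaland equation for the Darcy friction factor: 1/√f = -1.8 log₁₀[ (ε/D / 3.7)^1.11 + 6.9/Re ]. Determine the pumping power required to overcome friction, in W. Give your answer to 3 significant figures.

P ≈ 23.6 W

Q = 3.58 m³/h = 3.58/3600 = 0.0009944 m³/s.
Cross-sectional area A = πD²/4 = π(0.0636)²/4 = 0.003177 m²; mean velocity V = Q/A = 0.0009944/0.003177 = 0.313 m/s.
Reynolds number Re = ρVD/μ = 812 · 0.313 · 0.0636 / 0.00205 = 7886.
Re > 4000 → turbulent. Relative roughness ε/D = 1.4e-06/0.0636 = 2.2e-05. Haaland: 1/√f = -1.8 log₁₀[(2.2e-05/3.7)^1.11 + 6.9/7886] = -1.8 log₁₀[1.58e-06 + 0.000875] = 5.503, so f = 0.03302.
Total minor-loss coefficient ΣK = 1·0.38 = 0.38.
ΔP = [f·L/D + ΣK]·(ρV²/2) = [0.03302·1150/0.0636 + 0.38]·(812·0.313²/2) = [597.1 + 0.38]·39.78 = 2.377e+04 Pa.
Pumping power P = QΔP = 0.0009944·2.377e+04 = 23.64 W = 23.6 W.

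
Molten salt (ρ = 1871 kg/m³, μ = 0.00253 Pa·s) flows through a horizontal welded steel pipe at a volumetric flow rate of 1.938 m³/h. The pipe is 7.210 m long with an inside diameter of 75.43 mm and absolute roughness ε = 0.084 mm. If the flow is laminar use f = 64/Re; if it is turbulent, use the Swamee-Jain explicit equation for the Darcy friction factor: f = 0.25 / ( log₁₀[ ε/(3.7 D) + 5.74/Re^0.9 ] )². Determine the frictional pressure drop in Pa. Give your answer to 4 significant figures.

ΔP ≈ 47.03 Pa

Q = 1.938 m³/h = 1.938/3600 = 0.0005383 m³/s.
Cross-sectional area A = πD²/4 = π(0.07543)²/4 = 0.004469 m²; mean velocity V = Q/A = 0.0005383/0.004469 = 0.1205 m/s.
Reynolds number Re = ρVD/μ = 1871 · 0.1205 · 0.07543 / 0.00253 = 6720.
Re > 4000 → turbulent. Relative roughness ε/D = 8.4e-05/0.07543 = 0.00111. Swamee-Jain: f = 0.25/(log₁₀[0.00111/3.7 + 5.74/6720^0.9])² = 0.25/(log₁₀[0.000301 + 0.00206])² = 0.25/(-2.627)² = 0.03624.
Darcy-Weisbach: ΔP = f(L/D)(ρV²/2) = 0.03624·(7.21/0.07543)·(1871·0.1205²/2) = 0.03624·95.59·13.58 = 47.03 Pa.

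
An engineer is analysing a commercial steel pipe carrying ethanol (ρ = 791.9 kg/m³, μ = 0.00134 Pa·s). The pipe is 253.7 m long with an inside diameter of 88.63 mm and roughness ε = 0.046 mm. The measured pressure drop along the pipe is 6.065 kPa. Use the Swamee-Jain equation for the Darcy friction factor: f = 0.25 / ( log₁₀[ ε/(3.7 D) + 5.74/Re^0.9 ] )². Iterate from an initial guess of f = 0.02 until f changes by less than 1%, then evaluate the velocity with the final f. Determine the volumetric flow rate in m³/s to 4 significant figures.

Q ≈ 0.002794 m³/s

Rearranging Darcy-Weisbach: V = √(2·ΔP·D/(f·L·ρ)). With ε/D = 4.6e-05/0.08863 = 0.000519, iterate starting from f = 0.02:
  f = 0.02 → V = √(2·6065·0.08863/(0.02·253.7·791.9)) = 0.5173 m/s; Re = ρVD/μ = 2.709e+04; f → 0.02539
  f = 0.02539 → V = 0.4591 m/s; Re = 2.404e+04; f → 0.02602
  f = 0.02602 → V = 0.4535 m/s; Re = 2.375e+04; f → 0.02609
Converged (Δf/f < 1%). With the final f = 0.02609: V = √(2·6065·0.08863/(0.02609·253.7·791.9)) = 0.4529 m/s.
Q = V·A = 0.4529·(π/4·0.08863²) = 0.002794 m³/s = 0.002794 m³/s.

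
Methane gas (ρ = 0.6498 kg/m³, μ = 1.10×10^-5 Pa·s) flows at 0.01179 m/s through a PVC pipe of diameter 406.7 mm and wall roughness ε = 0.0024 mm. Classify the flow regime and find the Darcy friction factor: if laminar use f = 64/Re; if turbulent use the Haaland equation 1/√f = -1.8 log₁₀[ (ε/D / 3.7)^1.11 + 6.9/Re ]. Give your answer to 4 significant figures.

Re = ρVD/μ = 0.6498·0.01179·0.4067/1.1e-05 = 283.3.
Re < 2300 → laminar, so f = 64/Re = 0.2259 (roughness is irrelevant in laminar flow).

f ≈ 0.2259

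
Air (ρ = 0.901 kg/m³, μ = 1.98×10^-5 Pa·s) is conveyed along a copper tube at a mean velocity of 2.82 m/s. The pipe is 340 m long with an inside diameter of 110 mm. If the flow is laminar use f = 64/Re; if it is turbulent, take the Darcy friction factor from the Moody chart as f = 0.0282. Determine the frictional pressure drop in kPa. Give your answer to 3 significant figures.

Reynolds number Re = ρVD/μ = 0.901 · 2.82 · 0.11 / 1.98e-05 = 1.412e+04.
Re > 4000 → turbulent; use the Moody-chart value f = 0.0282.
Darcy-Weisbach: ΔP = f(L/D)(ρV²/2) = 0.0282·(340/0.11)·(0.901·2.82²/2) = 0.0282·3091·3.583 = 312.3 Pa.
ΔP = 312.3 Pa = 0.312 kPa.

ΔP ≈ 0.312 kPa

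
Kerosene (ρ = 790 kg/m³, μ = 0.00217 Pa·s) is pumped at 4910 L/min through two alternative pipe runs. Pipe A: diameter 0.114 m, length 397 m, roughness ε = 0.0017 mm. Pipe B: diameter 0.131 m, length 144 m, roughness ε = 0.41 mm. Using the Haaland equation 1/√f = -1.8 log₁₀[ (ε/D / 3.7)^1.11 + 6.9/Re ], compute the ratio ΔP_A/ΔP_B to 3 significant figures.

Pipe A: V = Q/A = 0.08183/0.01021 = 8.017 m/s; Re = 3.327e+05; ε/D = 1.49e-05; Haaland → f = 0.0142; ΔP_A = f(L/D)(ρV²/2) = 1.255e+06 Pa.
Pipe B: V = Q/A = 0.08183/0.01348 = 6.072 m/s; Re = 2.896e+05; ε/D = 0.00313; Haaland → f = 0.02694; ΔP_B = f(L/D)(ρV²/2) = 4.312e+05 Pa.
ΔP_A/ΔP_B = 1.255e+06/4.312e+05 = 2.91.

ΔP_A/ΔP_B ≈ 2.91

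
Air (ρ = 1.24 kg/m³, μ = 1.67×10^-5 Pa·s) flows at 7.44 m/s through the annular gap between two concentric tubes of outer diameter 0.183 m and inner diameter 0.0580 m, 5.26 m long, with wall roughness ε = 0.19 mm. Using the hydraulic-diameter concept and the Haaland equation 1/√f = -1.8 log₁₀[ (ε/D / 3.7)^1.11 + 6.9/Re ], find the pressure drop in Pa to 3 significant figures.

ΔP ≈ 35.1 Pa

Hydraulic diameter D_h = 4A/P = D_o - D_i = 0.183 - 0.058 = 0.125 m.
Re = ρVD_h/μ = 1.24·7.44·0.125/1.67e-05 = 6.905e+04.
ε/D_h = 0.00019/0.125 = 0.00152; Haaland gives 1/√f = -1.8 log₁₀[0.000174+9.99e-05] = 6.412, so f = 0.02433.
ΔP = f(L/D_h)(ρV²/2) = 0.02433·5.26/0.125·34.32 = 35.13 Pa.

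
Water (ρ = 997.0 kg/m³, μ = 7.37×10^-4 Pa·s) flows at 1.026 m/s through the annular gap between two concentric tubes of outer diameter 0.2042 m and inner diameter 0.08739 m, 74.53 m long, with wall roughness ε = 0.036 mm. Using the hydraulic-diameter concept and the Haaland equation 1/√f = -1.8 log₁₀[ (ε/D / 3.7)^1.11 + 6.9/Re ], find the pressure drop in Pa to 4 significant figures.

ΔP ≈ 6025 Pa

Hydraulic diameter D_h = 4A/P = D_o - D_i = 0.2042 - 0.08739 = 0.1168 m.
Re = ρVD_h/μ = 997·1.026·0.1168/0.000737 = 1.621e+05.
ε/D_h = 3.6e-05/0.1168 = 0.000308; Haaland gives 1/√f = -1.8 log₁₀[2.96e-05+4.26e-05] = 7.455, so f = 0.01799.
ΔP = f(L/D_h)(ρV²/2) = 0.01799·74.53/0.1168·524.8 = 6025 Pa.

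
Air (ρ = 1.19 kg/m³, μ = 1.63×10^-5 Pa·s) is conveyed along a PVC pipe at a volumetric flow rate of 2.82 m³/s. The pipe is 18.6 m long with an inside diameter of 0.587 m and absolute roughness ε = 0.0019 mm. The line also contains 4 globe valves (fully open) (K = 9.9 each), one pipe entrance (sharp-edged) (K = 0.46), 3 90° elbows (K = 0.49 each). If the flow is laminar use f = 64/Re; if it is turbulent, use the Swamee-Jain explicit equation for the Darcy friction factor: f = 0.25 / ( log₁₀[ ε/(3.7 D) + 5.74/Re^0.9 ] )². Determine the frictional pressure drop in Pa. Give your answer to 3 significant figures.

ΔP ≈ 2710 Pa

Cross-sectional area A = πD²/4 = π(0.587)²/4 = 0.2706 m²; mean velocity V = Q/A = 2.82/0.2706 = 10.42 m/s.
Reynolds number Re = ρVD/μ = 1.19 · 10.42 · 0.587 / 1.63e-05 = 4.466e+05.
Re > 4000 → turbulent. Relative roughness ε/D = 1.9e-06/0.587 = 3.24e-06. Swamee-Jain: f = 0.25/(log₁₀[3.24e-06/3.7 + 5.74/4.466e+05^0.9])² = 0.25/(log₁₀[8.75e-07 + 4.72e-05])² = 0.25/(-4.318)² = 0.01341.
Total minor-loss coefficient ΣK = 4·9.9 + 1·0.46 + 3·0.49 = 41.5.
ΔP = [f·L/D + ΣK]·(ρV²/2) = [0.01341·18.6/0.587 + 41.5]·(1.19·10.42²/2) = [0.4249 + 41.5]·64.61 = 2711 Pa.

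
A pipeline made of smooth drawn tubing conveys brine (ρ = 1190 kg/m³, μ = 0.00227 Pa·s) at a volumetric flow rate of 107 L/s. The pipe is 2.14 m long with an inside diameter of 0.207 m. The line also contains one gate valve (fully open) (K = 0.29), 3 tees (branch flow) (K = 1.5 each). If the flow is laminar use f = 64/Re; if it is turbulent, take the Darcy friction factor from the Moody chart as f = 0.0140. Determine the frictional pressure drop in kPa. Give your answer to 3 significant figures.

Q = 107 L/s = 107/1000 = 0.107 m³/s.
Cross-sectional area A = πD²/4 = π(0.207)²/4 = 0.03365 m²; mean velocity V = Q/A = 0.107/0.03365 = 3.179 m/s.
Reynolds number Re = ρVD/μ = 1190 · 3.179 · 0.207 / 0.00227 = 3.45e+05.
Re > 4000 → turbulent; use the Moody-chart value f = 0.0140.
Total minor-loss coefficient ΣK = 1·0.29 + 3·1.5 = 4.79.
ΔP = [f·L/D + ΣK]·(ρV²/2) = [0.014·2.14/0.207 + 4.79]·(1190·3.179²/2) = [0.1447 + 4.79]·6015 = 2.968e+04 Pa.
ΔP = 2.968e+04 Pa = 29.7 kPa.

ΔP ≈ 29.7 kPa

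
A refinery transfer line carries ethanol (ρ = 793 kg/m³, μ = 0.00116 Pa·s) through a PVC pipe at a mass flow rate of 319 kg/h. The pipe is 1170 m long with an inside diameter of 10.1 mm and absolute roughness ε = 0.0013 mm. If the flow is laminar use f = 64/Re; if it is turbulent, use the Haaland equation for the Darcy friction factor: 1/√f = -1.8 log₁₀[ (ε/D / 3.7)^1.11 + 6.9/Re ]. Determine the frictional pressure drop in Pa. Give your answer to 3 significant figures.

ṁ = 319 kg/h = 319/3600 = 0.08861 kg/s.
A = πD²/4 = π(0.0101)²/4 = 8.012e-05 m²; mean velocity V = ṁ/(ρA) = 0.08861/(793 · 8.012e-05) = 1.395 m/s.
Reynolds number Re = ρVD/μ = 793 · 1.395 · 0.0101 / 0.00116 = 9630.
Re > 4000 → turbulent. Relative roughness ε/D = 1.3e-06/0.0101 = 0.000129. Haaland: 1/√f = -1.8 log₁₀[(0.000129/3.7)^1.11 + 6.9/9630] = -1.8 log₁₀[1.12e-05 + 0.000717] = 5.648, so f = 0.03134.
Darcy-Weisbach: ΔP = f(L/D)(ρV²/2) = 0.03134·(1170/0.0101)·(793·1.395²/2) = 0.03134·1.158e+05·771.3 = 2.8e+06 Pa.

ΔP ≈ 2.80×10^6 Pa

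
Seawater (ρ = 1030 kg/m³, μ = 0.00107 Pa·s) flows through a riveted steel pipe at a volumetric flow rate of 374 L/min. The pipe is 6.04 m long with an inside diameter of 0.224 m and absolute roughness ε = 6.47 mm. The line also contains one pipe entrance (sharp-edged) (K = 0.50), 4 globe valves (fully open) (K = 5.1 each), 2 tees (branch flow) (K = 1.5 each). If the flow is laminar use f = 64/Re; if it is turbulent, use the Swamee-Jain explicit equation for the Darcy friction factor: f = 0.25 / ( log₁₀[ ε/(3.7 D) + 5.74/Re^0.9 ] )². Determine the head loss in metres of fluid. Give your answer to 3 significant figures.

Q = 374 L/min = 374/60000 = 0.006233 m³/s.
Cross-sectional area A = πD²/4 = π(0.224)²/4 = 0.03941 m²; mean velocity V = Q/A = 0.006233/0.03941 = 0.1582 m/s.
Reynolds number Re = ρVD/μ = 1030 · 0.1582 · 0.224 / 0.00107 = 3.411e+04.
Re > 4000 → turbulent. Relative roughness ε/D = 0.00647/0.224 = 0.0289. Swamee-Jain: f = 0.25/(log₁₀[0.0289/3.7 + 5.74/3.411e+04^0.9])² = 0.25/(log₁₀[0.00781 + 0.000478])² = 0.25/(-2.082)² = 0.05769.
Total minor-loss coefficient ΣK = 1·0.5 + 4·5.1 + 2·1.5 = 23.9.
ΔP = [f·L/D + ΣK]·(ρV²/2) = [0.05769·6.04/0.224 + 23.9]·(1030·0.1582²/2) = [1.556 + 23.9]·12.88 = 328 Pa.
Head loss h_f = ΔP/(ρg) = 328/(1030·9.81) = 0.0325 m.

h_f ≈ 0.0325 m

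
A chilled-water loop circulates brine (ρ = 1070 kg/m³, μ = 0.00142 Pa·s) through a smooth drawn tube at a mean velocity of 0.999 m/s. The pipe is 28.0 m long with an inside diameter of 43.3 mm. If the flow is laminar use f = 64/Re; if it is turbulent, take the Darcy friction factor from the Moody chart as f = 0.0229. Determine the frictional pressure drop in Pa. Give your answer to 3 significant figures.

Reynolds number Re = ρVD/μ = 1070 · 0.999 · 0.0433 / 0.00142 = 3.259e+04.
Re > 4000 → turbulent; use the Moody-chart value f = 0.0229.
Darcy-Weisbach: ΔP = f(L/D)(ρV²/2) = 0.0229·(28/0.0433)·(1070·0.999²/2) = 0.0229·646.7·533.9 = 7907 Pa.

ΔP ≈ 7910 Pa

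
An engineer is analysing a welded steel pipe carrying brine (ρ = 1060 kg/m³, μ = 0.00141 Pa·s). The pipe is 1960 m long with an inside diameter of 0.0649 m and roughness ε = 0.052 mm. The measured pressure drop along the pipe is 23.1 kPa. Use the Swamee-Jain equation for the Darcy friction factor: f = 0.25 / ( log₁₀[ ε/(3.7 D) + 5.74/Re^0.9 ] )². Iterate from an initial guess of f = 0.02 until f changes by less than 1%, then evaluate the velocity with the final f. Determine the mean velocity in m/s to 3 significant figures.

Rearranging Darcy-Weisbach: V = √(2·ΔP·D/(f·L·ρ)). With ε/D = 5.2e-05/0.0649 = 0.000801, iterate starting from f = 0.02:
  f = 0.02 → V = √(2·2.31e+04·0.0649/(0.02·1960·1060)) = 0.2686 m/s; Re = ρVD/μ = 1.311e+04; f → 0.03034
  f = 0.03034 → V = 0.2181 m/s; Re = 1.064e+04; f → 0.03186
  f = 0.03186 → V = 0.2128 m/s; Re = 1.038e+04; f → 0.03205
Converged (Δf/f < 1%). With the final f = 0.03205: V = √(2·2.31e+04·0.0649/(0.03205·1960·1060)) = 0.2122 m/s.

V ≈ 0.212 m/s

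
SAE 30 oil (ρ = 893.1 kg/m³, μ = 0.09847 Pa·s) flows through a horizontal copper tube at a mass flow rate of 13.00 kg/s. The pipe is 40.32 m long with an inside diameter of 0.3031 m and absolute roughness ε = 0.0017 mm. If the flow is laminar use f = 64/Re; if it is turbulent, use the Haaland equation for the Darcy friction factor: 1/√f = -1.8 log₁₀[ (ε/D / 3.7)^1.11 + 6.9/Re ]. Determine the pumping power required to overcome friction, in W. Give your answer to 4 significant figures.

A = πD²/4 = π(0.3031)²/4 = 0.07215 m²; mean velocity V = ṁ/(ρA) = 13/(893.1 · 0.07215) = 0.2017 m/s.
Reynolds number Re = ρVD/μ = 893.1 · 0.2017 · 0.3031 / 0.0985 = 554.6.
Re < 2300 → laminar flow, so f = 64/Re = 64/554.6 = 0.1154 (the turbulent correlation is not needed).
Darcy-Weisbach: ΔP = f(L/D)(ρV²/2) = 0.1154·(40.32/0.3031)·(893.1·0.2017²/2) = 0.1154·133·18.17 = 279 Pa.
Q = ṁ/ρ = 13/893.1 = 0.01456 m³/s.
Pumping power P = QΔP = 0.01456·279 = 4.0609 W = 4.061 W.

P ≈ 4.061 W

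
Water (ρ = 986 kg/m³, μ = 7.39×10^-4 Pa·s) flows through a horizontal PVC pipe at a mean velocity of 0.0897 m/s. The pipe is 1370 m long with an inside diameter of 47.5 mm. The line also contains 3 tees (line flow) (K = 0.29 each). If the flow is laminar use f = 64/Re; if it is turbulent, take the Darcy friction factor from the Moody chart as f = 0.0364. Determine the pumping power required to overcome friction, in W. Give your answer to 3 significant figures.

Reynolds number Re = ρVD/μ = 986 · 0.0897 · 0.0475 / 0.000739 = 5685.
Re > 4000 → turbulent; use the Moody-chart value f = 0.0364.
Total minor-loss coefficient ΣK = 3·0.29 = 0.87.
ΔP = [f·L/D + ΣK]·(ρV²/2) = [0.0364·1370/0.0475 + 0.87]·(986·0.0897²/2) = [1050 + 0.87]·3.967 = 4168 Pa.
Q = V·A = 0.0897·0.001772 = 0.000159 m³/s.
Pumping power P = QΔP = 0.000159·4168 = 0.6625 W = 0.663 W.

P ≈ 0.663 W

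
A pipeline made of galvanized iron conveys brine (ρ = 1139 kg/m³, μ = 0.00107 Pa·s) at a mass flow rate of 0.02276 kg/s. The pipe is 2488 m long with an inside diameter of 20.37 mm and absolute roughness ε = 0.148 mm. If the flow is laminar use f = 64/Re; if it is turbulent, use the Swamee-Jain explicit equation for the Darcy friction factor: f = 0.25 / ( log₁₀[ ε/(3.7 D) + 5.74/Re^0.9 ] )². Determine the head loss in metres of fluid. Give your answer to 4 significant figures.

h_f ≈ 1.127 m

A = πD²/4 = π(0.02037)²/4 = 0.0003259 m²; mean velocity V = ṁ/(ρA) = 0.02276/(1139 · 0.0003259) = 0.06132 m/s.
Reynolds number Re = ρVD/μ = 1139 · 0.06132 · 0.02037 / 0.00107 = 1330.
Re < 2300 → laminar flow, so f = 64/Re = 64/1330 = 0.04814 (the turbulent correlation is not needed).
Darcy-Weisbach: ΔP = f(L/D)(ρV²/2) = 0.04814·(2488/0.02037)·(1139·0.06132²/2) = 0.04814·1.221e+05·2.141 = 1.259e+04 Pa.
Head loss h_f = ΔP/(ρg) = 1.259e+04/(1139·9.81) = 1.127 m.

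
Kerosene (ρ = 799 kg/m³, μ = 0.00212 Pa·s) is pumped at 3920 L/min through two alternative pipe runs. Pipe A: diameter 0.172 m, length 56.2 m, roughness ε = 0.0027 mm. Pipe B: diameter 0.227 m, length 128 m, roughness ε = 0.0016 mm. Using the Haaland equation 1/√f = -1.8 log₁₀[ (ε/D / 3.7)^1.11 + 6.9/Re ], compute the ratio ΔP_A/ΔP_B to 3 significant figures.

ΔP_A/ΔP_B ≈ 1.67

Pipe A: V = Q/A = 0.06533/0.02324 = 2.812 m/s; Re = 1.823e+05; ε/D = 1.57e-05; Haaland → f = 0.01587; ΔP_A = f(L/D)(ρV²/2) = 1.638e+04 Pa.
Pipe B: V = Q/A = 0.06533/0.04047 = 1.614 m/s; Re = 1.381e+05; ε/D = 7.05e-06; Haaland → f = 0.01671; ΔP_B = f(L/D)(ρV²/2) = 9811 Pa.
ΔP_A/ΔP_B = 1.638e+04/9811 = 1.67.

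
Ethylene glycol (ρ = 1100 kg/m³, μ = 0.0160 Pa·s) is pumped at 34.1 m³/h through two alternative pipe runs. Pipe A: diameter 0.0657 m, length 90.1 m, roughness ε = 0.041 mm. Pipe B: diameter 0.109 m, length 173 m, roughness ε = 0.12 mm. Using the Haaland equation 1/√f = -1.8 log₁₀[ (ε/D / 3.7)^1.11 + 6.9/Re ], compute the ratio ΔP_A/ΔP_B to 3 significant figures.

Pipe A: V = Q/A = 0.009472/0.00339 = 2.794 m/s; Re = 1.262e+04; ε/D = 0.000624; Haaland → f = 0.02989; ΔP_A = f(L/D)(ρV²/2) = 1.76e+05 Pa.
Pipe B: V = Q/A = 0.009472/0.009331 = 1.015 m/s; Re = 7607; ε/D = 0.0011; Haaland → f = 0.03458; ΔP_B = f(L/D)(ρV²/2) = 3.11e+04 Pa.
ΔP_A/ΔP_B = 1.76e+05/3.11e+04 = 5.66.

ΔP_A/ΔP_B ≈ 5.66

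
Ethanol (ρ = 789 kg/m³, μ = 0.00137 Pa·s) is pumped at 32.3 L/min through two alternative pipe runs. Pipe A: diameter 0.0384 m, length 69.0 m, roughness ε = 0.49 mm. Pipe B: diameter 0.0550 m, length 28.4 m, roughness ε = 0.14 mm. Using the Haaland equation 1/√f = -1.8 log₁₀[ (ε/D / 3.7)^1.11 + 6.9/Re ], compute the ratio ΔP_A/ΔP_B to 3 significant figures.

Pipe A: V = Q/A = 0.0005383/0.001158 = 0.4648 m/s; Re = 1.028e+04; ε/D = 0.0128; Haaland → f = 0.0457; ΔP_A = f(L/D)(ρV²/2) = 7000 Pa.
Pipe B: V = Q/A = 0.0005383/0.002376 = 0.2266 m/s; Re = 7177; ε/D = 0.00255; Haaland → f = 0.0368; ΔP_B = f(L/D)(ρV²/2) = 384.9 Pa.
ΔP_A/ΔP_B = 7000/384.9 = 18.2.

ΔP_A/ΔP_B ≈ 18.2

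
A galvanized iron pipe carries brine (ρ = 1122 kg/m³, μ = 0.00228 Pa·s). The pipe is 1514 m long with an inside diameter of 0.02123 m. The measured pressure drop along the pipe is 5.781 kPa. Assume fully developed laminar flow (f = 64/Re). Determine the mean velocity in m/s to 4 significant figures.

V ≈ 0.02359 m/s

For laminar flow, f = 64/Re with Re = ρVD/μ, so Darcy-Weisbach reduces to ΔP = 32μLV/D². Solving for V: V = ΔP·D²/(32μL) = 5781·(0.02123)²/(32·0.00228·1514) = 0.02359 m/s.
Check: Re = ρVD/μ = 1122·0.02359·0.02123/0.00228 = 246.4 < 2300, so the laminar assumption holds.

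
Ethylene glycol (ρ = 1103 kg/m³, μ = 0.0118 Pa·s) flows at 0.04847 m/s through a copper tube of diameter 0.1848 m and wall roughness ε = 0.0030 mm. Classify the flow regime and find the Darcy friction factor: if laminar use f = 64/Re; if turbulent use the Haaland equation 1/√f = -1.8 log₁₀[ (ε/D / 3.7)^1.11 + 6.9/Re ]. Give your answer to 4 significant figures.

Re = ρVD/μ = 1103·0.04847·0.1848/0.0118 = 837.3.
Re < 2300 → laminar, so f = 64/Re = 0.07644 (roughness is irrelevant in laminar flow).

f ≈ 0.07644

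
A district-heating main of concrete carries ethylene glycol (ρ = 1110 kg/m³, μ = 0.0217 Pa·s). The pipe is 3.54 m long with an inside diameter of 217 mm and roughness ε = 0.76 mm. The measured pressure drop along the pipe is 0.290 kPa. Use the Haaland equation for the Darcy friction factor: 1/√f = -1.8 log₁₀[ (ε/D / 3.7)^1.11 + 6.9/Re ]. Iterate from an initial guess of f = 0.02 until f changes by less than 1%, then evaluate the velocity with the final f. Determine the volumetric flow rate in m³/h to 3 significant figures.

Q ≈ 127 m³/h

Rearranging Darcy-Weisbach: V = √(2·ΔP·D/(f·L·ρ)). With ε/D = 0.00076/0.217 = 0.0035, iterate starting from f = 0.02:
  f = 0.02 → V = √(2·290·0.217/(0.02·3.54·1110)) = 1.266 m/s; Re = ρVD/μ = 1.405e+04; f → 0.0336
  f = 0.0336 → V = 0.9764 m/s; Re = 1.084e+04; f → 0.03504
  f = 0.03504 → V = 0.9561 m/s; Re = 1.061e+04; f → 0.03517
Converged (Δf/f < 1%). With the final f = 0.03517: V = √(2·290·0.217/(0.03517·3.54·1110)) = 0.9544 m/s.
Q = V·A = 0.9544·(π/4·0.217²) = 0.0353 m³/s = 127 m³/h.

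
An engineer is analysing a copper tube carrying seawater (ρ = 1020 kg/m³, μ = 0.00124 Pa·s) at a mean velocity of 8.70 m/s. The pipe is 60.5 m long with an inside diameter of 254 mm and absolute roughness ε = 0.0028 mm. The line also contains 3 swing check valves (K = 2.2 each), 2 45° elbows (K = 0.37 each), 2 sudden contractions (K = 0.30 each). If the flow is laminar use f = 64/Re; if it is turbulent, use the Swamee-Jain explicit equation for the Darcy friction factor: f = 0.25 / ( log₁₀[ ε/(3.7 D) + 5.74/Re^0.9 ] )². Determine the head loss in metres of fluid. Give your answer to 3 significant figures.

h_f ≈ 40.7 m

Reynolds number Re = ρVD/μ = 1020 · 8.7 · 0.254 / 0.00124 = 1.818e+06.
Re > 4000 → turbulent. Relative roughness ε/D = 2.8e-06/0.254 = 1.1e-05. Swamee-Jain: f = 0.25/(log₁₀[1.1e-05/3.7 + 5.74/1.818e+06^0.9])² = 0.25/(log₁₀[2.98e-06 + 1.33e-05])² = 0.25/(-4.787)² = 0.01091.
Total minor-loss coefficient ΣK = 3·2.2 + 2·0.37 + 2·0.3 = 7.94.
ΔP = [f·L/D + ΣK]·(ρV²/2) = [0.01091·60.5/0.254 + 7.94]·(1020·8.7²/2) = [2.598 + 7.94]·3.86e+04 = 4.068e+05 Pa.
Head loss h_f = ΔP/(ρg) = 4.068e+05/(1020·9.81) = 40.7 m.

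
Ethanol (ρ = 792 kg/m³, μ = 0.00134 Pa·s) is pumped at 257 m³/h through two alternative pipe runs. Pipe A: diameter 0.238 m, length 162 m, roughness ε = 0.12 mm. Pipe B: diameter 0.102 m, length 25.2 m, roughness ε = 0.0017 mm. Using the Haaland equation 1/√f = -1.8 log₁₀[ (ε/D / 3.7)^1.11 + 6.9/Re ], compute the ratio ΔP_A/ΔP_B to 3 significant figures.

Pipe A: V = Q/A = 0.07139/0.04449 = 1.605 m/s; Re = 2.257e+05; ε/D = 0.000504; Haaland → f = 0.01847; ΔP_A = f(L/D)(ρV²/2) = 1.282e+04 Pa.
Pipe B: V = Q/A = 0.07139/0.008171 = 8.737 m/s; Re = 5.267e+05; ε/D = 1.67e-05; Haaland → f = 0.01314; ΔP_B = f(L/D)(ρV²/2) = 9.815e+04 Pa.
ΔP_A/ΔP_B = 1.282e+04/9.815e+04 = 0.131.

ΔP_A/ΔP_B ≈ 0.131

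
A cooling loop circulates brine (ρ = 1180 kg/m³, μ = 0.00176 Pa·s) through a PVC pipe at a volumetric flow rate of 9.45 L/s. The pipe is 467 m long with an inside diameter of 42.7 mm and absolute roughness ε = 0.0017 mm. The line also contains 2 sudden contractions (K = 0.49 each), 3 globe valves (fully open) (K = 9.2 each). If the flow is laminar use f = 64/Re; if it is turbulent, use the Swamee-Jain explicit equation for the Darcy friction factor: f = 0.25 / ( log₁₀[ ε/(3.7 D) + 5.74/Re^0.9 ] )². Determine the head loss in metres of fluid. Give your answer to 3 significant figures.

Q = 9.45 L/s = 9.45/1000 = 0.00945 m³/s.
Cross-sectional area A = πD²/4 = π(0.0427)²/4 = 0.001432 m²; mean velocity V = Q/A = 0.00945/0.001432 = 6.599 m/s.
Reynolds number Re = ρVD/μ = 1180 · 6.599 · 0.0427 / 0.00176 = 1.889e+05.
Re > 4000 → turbulent. Relative roughness ε/D = 1.7e-06/0.0427 = 3.98e-05. Swamee-Jain: f = 0.25/(log₁₀[3.98e-05/3.7 + 5.74/1.889e+05^0.9])² = 0.25/(log₁₀[1.08e-05 + 0.000102])² = 0.25/(-3.946)² = 0.01605.
Total minor-loss coefficient ΣK = 2·0.49 + 3·9.2 = 28.6.
ΔP = [f·L/D + ΣK]·(ρV²/2) = [0.01605·467/0.0427 + 28.6]·(1180·6.599²/2) = [175.6 + 28.6]·2.569e+04 = 5.245e+06 Pa.
Head loss h_f = ΔP/(ρg) = 5.245e+06/(1180·9.81) = 453 m.

h_f ≈ 453 m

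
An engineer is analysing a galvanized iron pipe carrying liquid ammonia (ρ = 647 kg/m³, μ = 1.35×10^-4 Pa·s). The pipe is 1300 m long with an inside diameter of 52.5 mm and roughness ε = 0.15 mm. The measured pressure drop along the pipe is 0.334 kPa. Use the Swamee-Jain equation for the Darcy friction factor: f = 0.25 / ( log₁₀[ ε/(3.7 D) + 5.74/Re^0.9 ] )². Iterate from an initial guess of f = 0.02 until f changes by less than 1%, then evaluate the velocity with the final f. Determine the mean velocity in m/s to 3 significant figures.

Rearranging Darcy-Weisbach: V = √(2·ΔP·D/(f·L·ρ)). With ε/D = 0.00015/0.0525 = 0.00286, iterate starting from f = 0.02:
  f = 0.02 → V = √(2·334·0.0525/(0.02·1300·647)) = 0.04566 m/s; Re = ρVD/μ = 1.149e+04; f → 0.03457
  f = 0.03457 → V = 0.03473 m/s; Re = 8739; f → 0.03643
  f = 0.03643 → V = 0.03383 m/s; Re = 8513; f → 0.03662
Converged (Δf/f < 1%). With the final f = 0.03662: V = √(2·334·0.0525/(0.03662·1300·647)) = 0.03374 m/s.

V ≈ 0.0337 m/s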